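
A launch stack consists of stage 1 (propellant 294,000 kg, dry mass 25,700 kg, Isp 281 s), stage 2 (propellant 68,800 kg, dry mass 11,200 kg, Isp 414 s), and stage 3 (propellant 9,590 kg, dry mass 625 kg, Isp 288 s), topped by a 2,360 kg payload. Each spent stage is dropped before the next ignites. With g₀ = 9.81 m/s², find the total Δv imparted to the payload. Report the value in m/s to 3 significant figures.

Δv ≈ 13000 m/s

Ignition mass of stage 1 = 294,000+25,700 + 68,800+11,200 + 9,590+625 + 2,360 = 412,275 kg.
Stage 1: m₀ = 412,275 kg, m_f = 412,275 − 294,000 = 118,275 kg; Δv = 281×9.81×ln(3.486) = 2756.6×1.2487 ≈ 3442 m/s.
Stage 2: m₀ = 92,575 kg, m_f = 92,575 − 68,800 = 23,775 kg; Δv = 414×9.81×ln(3.894) = 4061.3×1.3594 ≈ 5521 m/s.
Stage 3: m₀ = 12,575 kg, m_f = 12,575 − 9,590 = 2,985 kg; Δv = 288×9.81×ln(4.213) = 2825.3×1.4381 ≈ 4063 m/s.
Total Δv = 3442 + 5521 + 4063 = 13026 m/s.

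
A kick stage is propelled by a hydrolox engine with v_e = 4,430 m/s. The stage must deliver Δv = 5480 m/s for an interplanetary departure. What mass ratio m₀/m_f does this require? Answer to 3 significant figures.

mass ratio ≈ 3.45

Rocket equation: m₀/m_f = exp(Δv / v_e) = exp(5480 / 4430.0) = exp(1.2370) = 3.4453.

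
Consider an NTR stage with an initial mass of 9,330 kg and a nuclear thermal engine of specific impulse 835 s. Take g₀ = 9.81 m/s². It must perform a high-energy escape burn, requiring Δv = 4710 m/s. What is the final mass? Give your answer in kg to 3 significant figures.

v_e = Isp · g₀ = 835 × 9.81 = 8191.4 m/s.
Rocket equation: m₀/m_f = exp(Δv / v_e) = exp(4710 / 8191.4) = exp(0.5750) = 1.7771.
m_f = m₀ / 1.7771 = 9,330 / 1.7771 = 5,250.13 kg.

final mass ≈ 5250 kg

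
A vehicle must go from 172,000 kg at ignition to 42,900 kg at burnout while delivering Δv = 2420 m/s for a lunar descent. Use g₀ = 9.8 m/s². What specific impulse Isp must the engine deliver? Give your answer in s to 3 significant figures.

Isp ≈ 178 s

ln(m₀/m_f) = ln(172000/42900) = ln(4.009) = 1.3886.
v_e = Δv / ln(m₀/m_f) = 2420 / 1.3886 = 1742.7 m/s.
Isp = v_e / g₀ = 1742.7 / 9.8 = 177.8 s.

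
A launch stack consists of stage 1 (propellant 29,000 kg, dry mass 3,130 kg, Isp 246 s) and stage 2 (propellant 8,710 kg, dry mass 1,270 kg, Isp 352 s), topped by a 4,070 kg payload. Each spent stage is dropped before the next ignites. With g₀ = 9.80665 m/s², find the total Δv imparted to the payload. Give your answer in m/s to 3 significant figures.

Ignition mass of stage 1 = 29,000+3,130 + 8,710+1,270 + 4,070 = 46,180 kg.
Stage 1: m₀ = 46,180 kg, m_f = 46,180 − 29,000 = 17,180 kg; Δv = 246×9.80665×ln(2.688) = 2412.4×0.9888 ≈ 2385 m/s.
Stage 2: m₀ = 14,050 kg, m_f = 14,050 − 8,710 = 5,340 kg; Δv = 352×9.80665×ln(2.631) = 3451.9×0.9674 ≈ 3339 m/s.
Total Δv = 2385 + 3339 = 5724 m/s.

Δv ≈ 5720 m/s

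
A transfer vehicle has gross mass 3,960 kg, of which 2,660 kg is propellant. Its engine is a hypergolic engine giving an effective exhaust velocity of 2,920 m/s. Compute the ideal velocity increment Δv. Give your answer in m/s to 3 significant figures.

m_f = m₀ − m_prop = 3,960 − 2,660 = 1,300 kg.
From the ideal rocket equation, Δv = v_e · ln(m₀/m_f) = 2920.0 × ln(3.046) = 2920.0 × 1.1139 ≈ 3252.5 m/s.

Δv ≈ 3250 m/s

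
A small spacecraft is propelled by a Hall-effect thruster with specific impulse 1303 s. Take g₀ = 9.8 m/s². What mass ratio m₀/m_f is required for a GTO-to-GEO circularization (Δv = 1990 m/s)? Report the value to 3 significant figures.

v_e = Isp · g₀ = 1303 × 9.8 = 12769.4 m/s.
By the Tsiolkovsky rocket equation, m₀/m_f = exp(Δv / v_e) = exp(1990 / 12769.4) = exp(0.1558) = 1.1686.

mass ratio ≈ 1.17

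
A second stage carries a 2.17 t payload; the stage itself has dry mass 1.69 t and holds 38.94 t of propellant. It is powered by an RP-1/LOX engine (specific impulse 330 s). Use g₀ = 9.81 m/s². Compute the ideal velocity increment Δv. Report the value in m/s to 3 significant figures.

Δv ≈ 7790 m/s

v_e = Isp · g₀ = 330 × 9.81 = 3237.3 m/s.
m₀ = payload + dry + propellant = 2.17 + 1.69 + 38.94 = 42.8 t.
m_f = payload + dry = 2.17 + 1.69 = 3.86 t.
Rocket equation: Δv = v_e · ln(m₀/m_f) = 3237.3 × ln(11.09) = 3237.3 × 2.4059 ≈ 7788.5 m/s.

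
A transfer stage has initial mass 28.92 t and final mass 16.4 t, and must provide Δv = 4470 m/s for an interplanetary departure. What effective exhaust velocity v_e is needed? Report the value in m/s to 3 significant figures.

v_e ≈ 7880 m/s

ln(m₀/m_f) = ln(28920/16400) = ln(1.763) = 0.5673.
v_e = Δv / ln(m₀/m_f) = 4470 / 0.5673 = 7880.1 m/s.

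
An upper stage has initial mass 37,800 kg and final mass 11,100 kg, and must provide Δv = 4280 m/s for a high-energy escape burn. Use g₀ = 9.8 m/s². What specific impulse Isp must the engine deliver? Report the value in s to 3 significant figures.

Isp ≈ 356 s

ln(m₀/m_f) = ln(37800/11100) = ln(3.405) = 1.2254.
By the Tsiolkovsky rocket equation, v_e = Δv / ln(m₀/m_f) = 4280 / 1.2254 = 3492.8 m/s.
Isp = v_e / g₀ = 3492.8 / 9.8 = 356.4 s.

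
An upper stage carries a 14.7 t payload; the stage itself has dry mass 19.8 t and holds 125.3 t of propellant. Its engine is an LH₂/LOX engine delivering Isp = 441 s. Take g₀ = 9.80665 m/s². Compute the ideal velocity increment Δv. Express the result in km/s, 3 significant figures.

v_e = Isp · g₀ = 441 × 9.80665 = 4324.7 m/s.
m₀ = payload + dry + propellant = 14.7 + 19.8 + 125.3 = 159.8 t.
m_f = payload + dry = 14.7 + 19.8 = 34.5 t.
From the ideal rocket equation, Δv = v_e · ln(m₀/m_f) = 4324.7 × ln(4.632) = 4324.7 × 1.5330 ≈ 6629.7 m/s.

Δv ≈ 6.63 km/s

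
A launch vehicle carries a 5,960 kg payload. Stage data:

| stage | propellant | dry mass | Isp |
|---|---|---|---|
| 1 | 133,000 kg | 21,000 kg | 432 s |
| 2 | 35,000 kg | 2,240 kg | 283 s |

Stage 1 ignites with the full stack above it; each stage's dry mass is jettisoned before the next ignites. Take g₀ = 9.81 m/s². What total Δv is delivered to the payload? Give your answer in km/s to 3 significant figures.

Δv ≈ 9.37 km/s

Ignition mass of stage 1 = 133,000+21,000 + 35,000+2,240 + 5,960 = 197,200 kg.
Stage 1: m₀ = 197,200 kg, m_f = 197,200 − 133,000 = 64,200 kg; Δv = 432×9.81×ln(3.072) = 4237.9×1.1222 ≈ 4756 m/s.
Stage 2: m₀ = 43,200 kg, m_f = 43,200 − 35,000 = 8,200 kg; Δv = 283×9.81×ln(5.268) = 2776.2×1.6617 ≈ 4613 m/s.
Total Δv = 4756 + 4613 = 9369 m/s.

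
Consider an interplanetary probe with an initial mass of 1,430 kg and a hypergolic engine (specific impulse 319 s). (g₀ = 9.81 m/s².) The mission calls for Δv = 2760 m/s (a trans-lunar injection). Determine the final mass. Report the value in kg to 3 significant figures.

final mass ≈ 592 kg

v_e = Isp · g₀ = 319 × 9.81 = 3129.4 m/s.
Using Δv = v_e ln(m₀/m_f): m₀/m_f = exp(Δv / v_e) = exp(2760 / 3129.4) = exp(0.8820) = 2.4156.
m_f = m₀ / 2.4156 = 1,430 / 2.4156 = 591.985 kg.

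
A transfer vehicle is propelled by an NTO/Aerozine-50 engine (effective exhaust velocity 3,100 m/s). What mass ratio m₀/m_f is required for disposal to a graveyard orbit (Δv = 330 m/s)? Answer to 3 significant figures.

mass ratio ≈ 1.11

m₀/m_f = exp(Δv / v_e) = exp(330 / 3100.0) = exp(0.1065) = 1.1123.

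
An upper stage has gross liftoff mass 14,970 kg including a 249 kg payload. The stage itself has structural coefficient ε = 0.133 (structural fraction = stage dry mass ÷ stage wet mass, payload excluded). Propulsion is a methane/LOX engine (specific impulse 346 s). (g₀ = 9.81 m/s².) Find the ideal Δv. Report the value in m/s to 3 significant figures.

Stage wet mass = m₀ − payload = 14,970 − 249 = 14,721 kg.
Stage dry mass = ε × stage wet mass = 0.133 × 14,721 = 1,957.89 kg.
Burnout mass m_f = stage dry + payload = 1,957.89 + 249 = 2,206.89 kg.
v_e = Isp · g₀ = 346 × 9.81 = 3394.3 m/s.
By the Tsiolkovsky rocket equation, Δv = v_e · ln(14,970/2,206.89) = 3394.3 × ln(6.783) = 3394.3 × 1.9145 ≈ 6498 m/s.

Δv ≈ 6500 m/s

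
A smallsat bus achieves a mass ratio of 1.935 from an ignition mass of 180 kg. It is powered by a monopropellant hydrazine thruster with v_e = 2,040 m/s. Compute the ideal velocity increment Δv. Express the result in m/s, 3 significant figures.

By the Tsiolkovsky rocket equation, Δv = v_e · ln(1.935) = 2040.0 × 0.6601 ≈ 1346.6 m/s.

Δv ≈ 1350 m/s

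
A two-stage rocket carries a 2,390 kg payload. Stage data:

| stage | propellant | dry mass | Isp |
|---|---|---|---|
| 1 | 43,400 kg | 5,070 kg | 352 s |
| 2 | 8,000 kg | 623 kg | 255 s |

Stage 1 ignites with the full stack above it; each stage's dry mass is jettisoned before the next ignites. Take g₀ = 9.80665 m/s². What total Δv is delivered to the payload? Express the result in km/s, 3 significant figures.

Δv ≈ 7.76 km/s

Ignition mass of stage 1 = 43,400+5,070 + 8,000+623 + 2,390 = 59,483 kg.
Stage 1: m₀ = 59,483 kg, m_f = 59,483 − 43,400 = 16,083 kg; Δv = 352×9.80665×ln(3.699) = 3451.9×1.3079 ≈ 4515 m/s.
Stage 2: m₀ = 11,013 kg, m_f = 11,013 − 8,000 = 3,013 kg; Δv = 255×9.80665×ln(3.655) = 2500.7×1.2961 ≈ 3241 m/s.
Total Δv = 4515 + 3241 = 7756 m/s.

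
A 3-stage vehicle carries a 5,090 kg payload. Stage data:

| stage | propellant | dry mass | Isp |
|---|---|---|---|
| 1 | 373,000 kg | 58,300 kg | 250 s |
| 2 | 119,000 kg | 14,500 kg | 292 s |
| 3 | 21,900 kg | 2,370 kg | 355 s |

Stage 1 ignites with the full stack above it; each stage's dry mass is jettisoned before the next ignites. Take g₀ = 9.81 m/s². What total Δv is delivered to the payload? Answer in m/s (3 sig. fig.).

Ignition mass of stage 1 = 373,000+58,300 + 119,000+14,500 + 21,900+2,370 + 5,090 = 594,160 kg.
Stage 1: m₀ = 594,160 kg, m_f = 594,160 − 373,000 = 221,160 kg; Δv = 250×9.81×ln(2.687) = 2452.5×0.9883 ≈ 2424 m/s.
Stage 2: m₀ = 162,860 kg, m_f = 162,860 − 119,000 = 43,860 kg; Δv = 292×9.81×ln(3.713) = 2864.5×1.3119 ≈ 3758 m/s.
Stage 3: m₀ = 29,360 kg, m_f = 29,360 − 21,900 = 7,460 kg; Δv = 355×9.81×ln(3.936) = 3482.6×1.3701 ≈ 4771 m/s.
Total Δv = 2424 + 3758 + 4771 = 10953 m/s.

Δv ≈ 11000 m/s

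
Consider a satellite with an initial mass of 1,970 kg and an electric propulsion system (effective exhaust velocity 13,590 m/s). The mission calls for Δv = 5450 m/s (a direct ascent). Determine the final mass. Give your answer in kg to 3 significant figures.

final mass ≈ 1320 kg

Rocket equation: m₀/m_f = exp(Δv / v_e) = exp(5450 / 13590.0) = exp(0.4010) = 1.4934.
m_f = m₀ / 1.4934 = 1,970 / 1.4934 = 1,319.14 kg.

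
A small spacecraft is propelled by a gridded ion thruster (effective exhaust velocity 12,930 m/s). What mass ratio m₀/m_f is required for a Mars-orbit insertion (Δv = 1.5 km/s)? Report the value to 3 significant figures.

By the Tsiolkovsky rocket equation, m₀/m_f = exp(Δv / v_e) = exp(1500 / 12930.0) = exp(0.1160) = 1.1230.

mass ratio ≈ 1.12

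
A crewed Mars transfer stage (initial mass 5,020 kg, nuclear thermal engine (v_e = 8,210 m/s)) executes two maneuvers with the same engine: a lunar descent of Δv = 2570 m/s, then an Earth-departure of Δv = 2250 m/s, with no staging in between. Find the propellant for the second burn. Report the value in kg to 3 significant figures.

After the first burn: m = 5020 × exp(−2570/8210.0) = 5020 × 0.73123 = 3,670.77 kg.
After the second burn: m = 3,670.77 × exp(−2250/8210.0) = 3,670.77 × 0.76029 = 2,790.85 kg.
Second-burn propellant = 3,670.77 − 2,790.85 = 879.92 kg.

propellant for the second burn ≈ 880 kg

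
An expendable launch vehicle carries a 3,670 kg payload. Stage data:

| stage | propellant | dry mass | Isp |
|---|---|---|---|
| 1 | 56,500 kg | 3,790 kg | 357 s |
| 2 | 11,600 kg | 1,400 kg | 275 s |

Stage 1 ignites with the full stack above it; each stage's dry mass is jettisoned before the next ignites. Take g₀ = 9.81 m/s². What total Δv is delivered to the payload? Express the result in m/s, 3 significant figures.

Δv ≈ 7850 m/s

Ignition mass of stage 1 = 56,500+3,790 + 11,600+1,400 + 3,670 = 76,960 kg.
Stage 1: m₀ = 76,960 kg, m_f = 76,960 − 56,500 = 20,460 kg; Δv = 357×9.81×ln(3.761) = 3502.2×1.3248 ≈ 4640 m/s.
Stage 2: m₀ = 16,670 kg, m_f = 16,670 − 11,600 = 5,070 kg; Δv = 275×9.81×ln(3.288) = 2697.8×1.1903 ≈ 3211 m/s.
Total Δv = 4640 + 3211 = 7851 m/s.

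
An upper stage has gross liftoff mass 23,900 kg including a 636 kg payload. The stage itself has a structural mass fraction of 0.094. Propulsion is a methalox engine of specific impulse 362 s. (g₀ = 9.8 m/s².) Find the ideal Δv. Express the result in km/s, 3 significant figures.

Stage wet mass = m₀ − payload = 23,900 − 636 = 23,264 kg.
Stage dry mass = ε × stage wet mass = 0.094 × 23,264 = 2,186.82 kg.
Burnout mass m_f = stage dry + payload = 2,186.82 + 636 = 2,822.82 kg.
v_e = Isp · g₀ = 362 × 9.8 = 3547.6 m/s.
Δv = v_e · ln(23,900/2,822.82) = 3547.6 × ln(8.467) = 3547.6 × 2.1361 ≈ 7578 m/s.

Δv ≈ 7.58 km/s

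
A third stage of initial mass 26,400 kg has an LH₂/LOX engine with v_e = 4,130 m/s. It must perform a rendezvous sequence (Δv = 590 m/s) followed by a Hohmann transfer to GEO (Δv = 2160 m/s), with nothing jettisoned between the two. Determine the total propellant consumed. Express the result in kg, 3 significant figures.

After the first burn: m = 26400 × exp(−590/4130.0) = 26400 × 0.86688 = 22,885.6 kg.
After the second burn: m = 22,885.6 × exp(−2160/4130.0) = 22,885.6 × 0.59274 = 13,565.2 kg.
Total propellant = m₀ − m_final = 26400 − 13,565.2 = 12,834.8 kg.

total propellant consumed ≈ 12800 kg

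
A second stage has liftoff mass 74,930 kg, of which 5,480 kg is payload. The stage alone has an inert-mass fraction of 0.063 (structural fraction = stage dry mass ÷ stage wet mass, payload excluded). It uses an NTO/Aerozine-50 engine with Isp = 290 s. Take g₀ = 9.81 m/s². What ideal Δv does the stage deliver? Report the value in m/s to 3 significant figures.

Stage wet mass = m₀ − payload = 74,930 − 5,480 = 69,450 kg.
Stage dry mass = ε × stage wet mass = 0.063 × 69,450 = 4,375.35 kg.
Burnout mass m_f = stage dry + payload = 4,375.35 + 5,480 = 9,855.35 kg.
v_e = Isp · g₀ = 290 × 9.81 = 2844.9 m/s.
Using Δv = v_e ln(m₀/m_f): Δv = v_e · ln(74,930/9,855.35) = 2844.9 × ln(7.603) = 2844.9 × 2.0285 ≈ 5771 m/s.

Δv ≈ 5770 m/s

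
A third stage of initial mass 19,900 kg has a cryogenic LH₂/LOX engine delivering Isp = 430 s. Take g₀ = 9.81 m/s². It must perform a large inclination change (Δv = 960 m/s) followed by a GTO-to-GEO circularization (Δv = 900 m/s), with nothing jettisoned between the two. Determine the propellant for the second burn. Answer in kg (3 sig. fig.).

v_e = Isp · g₀ = 430 × 9.81 = 4218.3 m/s.
After the first burn: m = 19900 × exp(−960/4218.3) = 19900 × 0.79646 = 15,849.6 kg.
After the second burn: m = 15,849.6 × exp(−900/4218.3) = 15,849.6 × 0.80787 = 12,804.4 kg.
Second-burn propellant = 15,849.6 − 12,804.4 = 3,045.2 kg.

propellant for the second burn ≈ 3050 kg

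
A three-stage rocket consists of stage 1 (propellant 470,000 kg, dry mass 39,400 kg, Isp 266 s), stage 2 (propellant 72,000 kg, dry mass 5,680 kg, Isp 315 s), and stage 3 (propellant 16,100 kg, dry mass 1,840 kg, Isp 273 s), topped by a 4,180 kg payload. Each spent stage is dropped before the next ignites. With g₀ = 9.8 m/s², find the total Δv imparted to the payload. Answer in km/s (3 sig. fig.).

Ignition mass of stage 1 = 470,000+39,400 + 72,000+5,680 + 16,100+1,840 + 4,180 = 609,200 kg.
Stage 1: m₀ = 609,200 kg, m_f = 609,200 − 470,000 = 139,200 kg; Δv = 266×9.8×ln(4.376) = 2606.8×1.4762 ≈ 3848 m/s.
Stage 2: m₀ = 99,800 kg, m_f = 99,800 − 72,000 = 27,800 kg; Δv = 315×9.8×ln(3.59) = 3087.0×1.2781 ≈ 3946 m/s.
Stage 3: m₀ = 22,120 kg, m_f = 22,120 − 16,100 = 6,020 kg; Δv = 273×9.8×ln(3.674) = 2675.4×1.3014 ≈ 3482 m/s.
Total Δv = 3848 + 3946 + 3482 = 11276 m/s.

Δv ≈ 11.3 km/s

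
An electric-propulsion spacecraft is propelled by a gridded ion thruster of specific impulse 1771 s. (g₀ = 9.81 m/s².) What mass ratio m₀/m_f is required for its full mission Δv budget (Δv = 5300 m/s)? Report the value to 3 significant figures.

mass ratio ≈ 1.36

v_e = Isp · g₀ = 1771 × 9.81 = 17373.5 m/s.
m₀/m_f = exp(Δv / v_e) = exp(5300 / 17373.5) = exp(0.3051) = 1.3567.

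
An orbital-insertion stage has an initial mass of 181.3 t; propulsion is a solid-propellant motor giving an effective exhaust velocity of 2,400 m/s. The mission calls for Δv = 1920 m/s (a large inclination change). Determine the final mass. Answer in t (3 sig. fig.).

final mass ≈ 81.5 t

Rocket equation: m₀/m_f = exp(Δv / v_e) = exp(1920 / 2400.0) = exp(0.8000) = 2.2255.
m_f = m₀ / 2.2255 = 181.3 / 2.2255 = 81.4648 t.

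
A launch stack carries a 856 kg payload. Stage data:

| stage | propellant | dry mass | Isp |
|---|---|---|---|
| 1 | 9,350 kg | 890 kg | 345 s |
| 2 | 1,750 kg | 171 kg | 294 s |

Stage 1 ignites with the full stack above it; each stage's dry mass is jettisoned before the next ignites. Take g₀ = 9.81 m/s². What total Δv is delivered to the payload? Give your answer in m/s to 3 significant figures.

Ignition mass of stage 1 = 9,350+890 + 1,750+171 + 856 = 13,017 kg.
Stage 1: m₀ = 13,017 kg, m_f = 13,017 − 9,350 = 3,667 kg; Δv = 345×9.81×ln(3.55) = 3384.5×1.2669 ≈ 4288 m/s.
Stage 2: m₀ = 2,777 kg, m_f = 2,777 − 1,750 = 1,027 kg; Δv = 294×9.81×ln(2.704) = 2884.1×0.9947 ≈ 2869 m/s.
Total Δv = 4288 + 2869 = 7157 m/s.

Δv ≈ 7160 m/s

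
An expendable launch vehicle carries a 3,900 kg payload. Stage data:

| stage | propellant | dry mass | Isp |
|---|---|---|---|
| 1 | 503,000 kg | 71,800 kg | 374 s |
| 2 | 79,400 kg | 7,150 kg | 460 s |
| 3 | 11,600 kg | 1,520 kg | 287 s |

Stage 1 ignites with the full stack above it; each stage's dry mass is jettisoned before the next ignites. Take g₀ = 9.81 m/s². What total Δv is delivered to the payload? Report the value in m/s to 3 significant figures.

Ignition mass of stage 1 = 503,000+71,800 + 79,400+7,150 + 11,600+1,520 + 3,900 = 678,370 kg.
Stage 1: m₀ = 678,370 kg, m_f = 678,370 − 503,000 = 175,370 kg; Δv = 374×9.81×ln(3.868) = 3668.9×1.3528 ≈ 4963 m/s.
Stage 2: m₀ = 103,570 kg, m_f = 103,570 − 79,400 = 24,170 kg; Δv = 460×9.81×ln(4.285) = 4512.6×1.4551 ≈ 6566 m/s.
Stage 3: m₀ = 17,020 kg, m_f = 17,020 − 11,600 = 5,420 kg; Δv = 287×9.81×ln(3.14) = 2815.5×1.1443 ≈ 3222 m/s.
Total Δv = 4963 + 6566 + 3222 = 14751 m/s.

Δv ≈ 14800 m/s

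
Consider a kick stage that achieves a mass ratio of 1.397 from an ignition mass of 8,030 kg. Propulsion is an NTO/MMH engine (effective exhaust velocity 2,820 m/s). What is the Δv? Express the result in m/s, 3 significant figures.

By the Tsiolkovsky rocket equation, Δv = v_e · ln(1.397) = 2820.0 × 0.3343 ≈ 942.8 m/s.

Δv ≈ 943 m/s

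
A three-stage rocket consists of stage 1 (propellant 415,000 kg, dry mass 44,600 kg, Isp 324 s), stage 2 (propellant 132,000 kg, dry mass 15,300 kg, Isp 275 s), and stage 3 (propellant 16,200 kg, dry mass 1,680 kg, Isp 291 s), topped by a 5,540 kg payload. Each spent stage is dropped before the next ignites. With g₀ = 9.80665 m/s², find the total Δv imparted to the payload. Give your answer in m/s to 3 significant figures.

Δv ≈ 10800 m/s

Ignition mass of stage 1 = 415,000+44,600 + 132,000+15,300 + 16,200+1,680 + 5,540 = 630,320 kg.
Stage 1: m₀ = 630,320 kg, m_f = 630,320 − 415,000 = 215,320 kg; Δv = 324×9.80665×ln(2.927) = 3177.4×1.0741 ≈ 3413 m/s.
Stage 2: m₀ = 170,720 kg, m_f = 170,720 − 132,000 = 38,720 kg; Δv = 275×9.80665×ln(4.409) = 2696.8×1.4837 ≈ 4001 m/s.
Stage 3: m₀ = 23,420 kg, m_f = 23,420 − 16,200 = 7,220 kg; Δv = 291×9.80665×ln(3.244) = 2853.7×1.1767 ≈ 3358 m/s.
Total Δv = 3413 + 4001 + 3358 = 10772 m/s.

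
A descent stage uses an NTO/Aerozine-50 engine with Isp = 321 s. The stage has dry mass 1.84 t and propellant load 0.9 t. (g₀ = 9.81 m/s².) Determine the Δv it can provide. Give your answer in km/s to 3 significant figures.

v_e = Isp · g₀ = 321 × 9.81 = 3149.0 m/s.
m₀ = m_dry + m_prop = 1.84 + 0.9 = 2.74 t.
By the Tsiolkovsky rocket equation, Δv = v_e · ln(m₀/m_f) = 3149.0 × ln(1.489) = 3149.0 × 0.3982 ≈ 1253.9 m/s.

Δv ≈ 1.25 km/s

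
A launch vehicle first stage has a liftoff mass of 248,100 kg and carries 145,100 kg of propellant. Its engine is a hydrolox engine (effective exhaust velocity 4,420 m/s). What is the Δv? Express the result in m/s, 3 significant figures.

Δv ≈ 3890 m/s

m_f = m₀ − m_prop = 248,100 − 145,100 = 103,000 kg.
Δv = v_e · ln(m₀/m_f) = 4420.0 × ln(2.409) = 4420.0 × 0.8791 ≈ 3885.6 m/s.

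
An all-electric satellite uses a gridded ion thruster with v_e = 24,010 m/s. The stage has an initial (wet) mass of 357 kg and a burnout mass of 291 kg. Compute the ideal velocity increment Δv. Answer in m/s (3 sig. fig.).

Δv ≈ 4910 m/s

Δv = v_e · ln(m₀/m_f) = 24010.0 × ln(1.227) = 24010.0 × 0.2044 ≈ 4907.9 m/s.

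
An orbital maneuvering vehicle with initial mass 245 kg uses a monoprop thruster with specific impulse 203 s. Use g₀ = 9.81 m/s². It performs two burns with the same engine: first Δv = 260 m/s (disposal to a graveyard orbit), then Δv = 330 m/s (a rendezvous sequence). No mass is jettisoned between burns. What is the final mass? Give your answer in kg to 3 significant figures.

v_e = Isp · g₀ = 203 × 9.81 = 1991.4 m/s.
After the first burn: m = 245 × exp(−260/1991.4) = 245 × 0.87760 = 215.012 kg.
After the second burn: m = 215.012 × exp(−330/1991.4) = 215.012 × 0.84729 = 182.178 kg.

final mass ≈ 182 kg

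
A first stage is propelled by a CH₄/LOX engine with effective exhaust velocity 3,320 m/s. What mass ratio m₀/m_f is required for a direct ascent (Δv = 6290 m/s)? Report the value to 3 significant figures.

m₀/m_f = exp(Δv / v_e) = exp(6290 / 3320.0) = exp(1.8946) = 6.6497.

mass ratio ≈ 6.65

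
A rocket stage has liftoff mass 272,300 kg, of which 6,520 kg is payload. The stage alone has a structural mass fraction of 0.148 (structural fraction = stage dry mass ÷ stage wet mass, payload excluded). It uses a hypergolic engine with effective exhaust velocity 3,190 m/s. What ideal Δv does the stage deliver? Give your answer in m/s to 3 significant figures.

Δv ≈ 5680 m/s

Stage wet mass = m₀ − payload = 272,300 − 6,520 = 265,780 kg.
Stage dry mass = ε × stage wet mass = 0.148 × 265,780 = 39,335.4 kg.
Burnout mass m_f = stage dry + payload = 39,335.4 + 6,520 = 45,855.4 kg.
From the ideal rocket equation, Δv = v_e · ln(272,300/45,855.4) = 3190.0 × ln(5.938) = 3190.0 × 1.7814 ≈ 5683 m/s.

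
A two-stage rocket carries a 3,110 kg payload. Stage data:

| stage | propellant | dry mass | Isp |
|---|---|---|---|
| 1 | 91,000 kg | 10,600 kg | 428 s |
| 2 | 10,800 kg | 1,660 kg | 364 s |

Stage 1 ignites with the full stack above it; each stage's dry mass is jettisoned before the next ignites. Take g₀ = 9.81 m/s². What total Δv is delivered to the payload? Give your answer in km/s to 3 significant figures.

Ignition mass of stage 1 = 91,000+10,600 + 10,800+1,660 + 3,110 = 117,170 kg.
Stage 1: m₀ = 117,170 kg, m_f = 117,170 − 91,000 = 26,170 kg; Δv = 428×9.81×ln(4.477) = 4198.7×1.4990 ≈ 6294 m/s.
Stage 2: m₀ = 15,570 kg, m_f = 15,570 − 10,800 = 4,770 kg; Δv = 364×9.81×ln(3.264) = 3570.8×1.1830 ≈ 4224 m/s.
Total Δv = 6294 + 4224 = 10518 m/s.

Δv ≈ 10.5 km/s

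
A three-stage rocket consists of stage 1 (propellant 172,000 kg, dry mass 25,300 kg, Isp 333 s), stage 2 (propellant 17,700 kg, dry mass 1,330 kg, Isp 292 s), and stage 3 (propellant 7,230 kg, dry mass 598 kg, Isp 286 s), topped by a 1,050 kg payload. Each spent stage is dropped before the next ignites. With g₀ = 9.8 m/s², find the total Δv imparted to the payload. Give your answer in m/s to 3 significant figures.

Δv ≈ 12300 m/s

Ignition mass of stage 1 = 172,000+25,300 + 17,700+1,330 + 7,230+598 + 1,050 = 225,208 kg.
Stage 1: m₀ = 225,208 kg, m_f = 225,208 − 172,000 = 53,208 kg; Δv = 333×9.8×ln(4.233) = 3263.4×1.4428 ≈ 4708 m/s.
Stage 2: m₀ = 27,908 kg, m_f = 27,908 − 17,700 = 10,208 kg; Δv = 292×9.8×ln(2.734) = 2861.6×1.0057 ≈ 2878 m/s.
Stage 3: m₀ = 8,878 kg, m_f = 8,878 − 7,230 = 1,648 kg; Δv = 286×9.8×ln(5.387) = 2802.8×1.6840 ≈ 4720 m/s.
Total Δv = 4708 + 2878 + 4720 = 12306 m/s.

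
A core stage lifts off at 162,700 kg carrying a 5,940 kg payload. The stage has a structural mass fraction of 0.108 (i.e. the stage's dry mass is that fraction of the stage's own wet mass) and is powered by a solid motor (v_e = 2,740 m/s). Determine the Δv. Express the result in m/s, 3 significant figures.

Stage wet mass = m₀ − payload = 162,700 − 5,940 = 156,760 kg.
Stage dry mass = ε × stage wet mass = 0.108 × 156,760 = 16,930.1 kg.
Burnout mass m_f = stage dry + payload = 16,930.1 + 5,940 = 22,870.1 kg.
Using Δv = v_e ln(m₀/m_f): Δv = v_e · ln(162,700/22,870.1) = 2740.0 × ln(7.114) = 2740.0 × 1.9621 ≈ 5376 m/s.

Δv ≈ 5380 m/s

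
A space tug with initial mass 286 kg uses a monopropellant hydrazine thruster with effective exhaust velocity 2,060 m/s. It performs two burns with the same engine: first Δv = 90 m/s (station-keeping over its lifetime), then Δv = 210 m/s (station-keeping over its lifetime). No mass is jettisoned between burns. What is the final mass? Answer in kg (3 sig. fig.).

After the first burn: m = 286 × exp(−90/2060.0) = 286 × 0.95725 = 273.774 kg.
After the second burn: m = 273.774 × exp(−210/2060.0) = 273.774 × 0.90308 = 247.24 kg.

final mass ≈ 247 kg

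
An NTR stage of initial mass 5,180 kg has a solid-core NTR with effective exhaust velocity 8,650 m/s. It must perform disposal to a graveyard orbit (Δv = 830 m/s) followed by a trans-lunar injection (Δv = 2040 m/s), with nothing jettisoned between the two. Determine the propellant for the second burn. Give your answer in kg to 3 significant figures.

After the first burn: m = 5180 × exp(−830/8650.0) = 5180 × 0.90851 = 4,706.08 kg.
After the second burn: m = 4,706.08 × exp(−2040/8650.0) = 4,706.08 × 0.78991 = 3,717.38 kg.
Second-burn propellant = 4,706.08 − 3,717.38 = 988.7 kg.

propellant for the second burn ≈ 989 kg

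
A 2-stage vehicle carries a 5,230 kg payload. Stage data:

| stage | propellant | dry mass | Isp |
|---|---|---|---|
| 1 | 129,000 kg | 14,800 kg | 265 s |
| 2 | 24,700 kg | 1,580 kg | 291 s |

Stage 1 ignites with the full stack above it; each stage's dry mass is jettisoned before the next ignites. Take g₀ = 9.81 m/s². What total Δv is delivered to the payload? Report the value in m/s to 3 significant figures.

Ignition mass of stage 1 = 129,000+14,800 + 24,700+1,580 + 5,230 = 175,310 kg.
Stage 1: m₀ = 175,310 kg, m_f = 175,310 − 129,000 = 46,310 kg; Δv = 265×9.81×ln(3.786) = 2599.7×1.3312 ≈ 3461 m/s.
Stage 2: m₀ = 31,510 kg, m_f = 31,510 − 24,700 = 6,810 kg; Δv = 291×9.81×ln(4.627) = 2854.7×1.5319 ≈ 4373 m/s.
Total Δv = 3461 + 4373 = 7834 m/s.

Δv ≈ 7830 m/s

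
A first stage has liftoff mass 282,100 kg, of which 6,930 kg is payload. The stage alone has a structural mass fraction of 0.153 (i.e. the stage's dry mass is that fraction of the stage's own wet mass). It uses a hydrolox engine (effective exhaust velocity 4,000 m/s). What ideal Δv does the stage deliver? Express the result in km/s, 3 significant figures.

Stage wet mass = m₀ − payload = 282,100 − 6,930 = 275,170 kg.
Stage dry mass = ε × stage wet mass = 0.153 × 275,170 = 42,101 kg.
Burnout mass m_f = stage dry + payload = 42,101 + 6,930 = 49,031 kg.
Δv = v_e · ln(282,100/49,031) = 4000.0 × ln(5.754) = 4000.0 × 1.7498 ≈ 6999 m/s.

Δv ≈ 7.00 km/s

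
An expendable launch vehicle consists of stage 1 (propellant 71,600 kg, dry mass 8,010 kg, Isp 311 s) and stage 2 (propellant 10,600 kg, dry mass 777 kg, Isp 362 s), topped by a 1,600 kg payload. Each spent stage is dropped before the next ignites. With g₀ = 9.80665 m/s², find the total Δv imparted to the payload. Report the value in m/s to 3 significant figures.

Ignition mass of stage 1 = 71,600+8,010 + 10,600+777 + 1,600 = 92,587 kg.
Stage 1: m₀ = 92,587 kg, m_f = 92,587 − 71,600 = 20,987 kg; Δv = 311×9.80665×ln(4.412) = 3049.9×1.4842 ≈ 4527 m/s.
Stage 2: m₀ = 12,977 kg, m_f = 12,977 − 10,600 = 2,377 kg; Δv = 362×9.80665×ln(5.459) = 3550.0×1.6973 ≈ 6026 m/s.
Total Δv = 4527 + 6026 = 10553 m/s.

Δv ≈ 10600 m/s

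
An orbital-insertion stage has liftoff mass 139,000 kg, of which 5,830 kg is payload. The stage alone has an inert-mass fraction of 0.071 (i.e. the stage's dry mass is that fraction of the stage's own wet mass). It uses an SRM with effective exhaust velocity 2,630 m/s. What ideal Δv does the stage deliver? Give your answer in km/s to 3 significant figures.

Δv ≈ 5.81 km/s

Stage wet mass = m₀ − payload = 139,000 − 5,830 = 133,170 kg.
Stage dry mass = ε × stage wet mass = 0.071 × 133,170 = 9,455.07 kg.
Burnout mass m_f = stage dry + payload = 9,455.07 + 5,830 = 15,285.07 kg.
Rocket equation: Δv = v_e · ln(139,000/15,285.07) = 2630.0 × ln(9.094) = 2630.0 × 2.2076 ≈ 5806 m/s.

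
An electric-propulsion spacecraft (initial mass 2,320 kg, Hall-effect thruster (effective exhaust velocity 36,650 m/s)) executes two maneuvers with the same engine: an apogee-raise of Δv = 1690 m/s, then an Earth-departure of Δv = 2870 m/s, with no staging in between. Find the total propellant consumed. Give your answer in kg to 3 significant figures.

total propellant consumed ≈ 271 kg

After the first burn: m = 2320 × exp(−1690/36650.0) = 2320 × 0.95494 = 2,215.46 kg.
After the second burn: m = 2,215.46 × exp(−2870/36650.0) = 2,215.46 × 0.92468 = 2,048.59 kg.
Total propellant = m₀ − m_final = 2320 − 2,048.59 = 271.41 kg.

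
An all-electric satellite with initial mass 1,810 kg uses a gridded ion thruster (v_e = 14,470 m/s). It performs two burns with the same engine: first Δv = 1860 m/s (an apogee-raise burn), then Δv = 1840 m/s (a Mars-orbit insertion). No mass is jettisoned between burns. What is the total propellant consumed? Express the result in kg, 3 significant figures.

After the first burn: m = 1810 × exp(−1860/14470.0) = 1810 × 0.87938 = 1,591.68 kg.
After the second burn: m = 1,591.68 × exp(−1840/14470.0) = 1,591.68 × 0.88059 = 1,401.62 kg.
Total propellant = m₀ − m_final = 1810 − 1,401.62 = 408.38 kg.

total propellant consumed ≈ 408 kg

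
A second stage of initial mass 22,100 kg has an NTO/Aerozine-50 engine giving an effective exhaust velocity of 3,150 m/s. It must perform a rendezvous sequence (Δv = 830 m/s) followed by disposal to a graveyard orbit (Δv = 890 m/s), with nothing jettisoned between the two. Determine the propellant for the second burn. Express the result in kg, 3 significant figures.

propellant for the second burn ≈ 4180 kg

After the first burn: m = 22100 × exp(−830/3150.0) = 22100 × 0.76836 = 16,980.8 kg.
After the second burn: m = 16,980.8 × exp(−890/3150.0) = 16,980.8 × 0.75387 = 12,801.3 kg.
Second-burn propellant = 16,980.8 − 12,801.3 = 4,179.5 kg.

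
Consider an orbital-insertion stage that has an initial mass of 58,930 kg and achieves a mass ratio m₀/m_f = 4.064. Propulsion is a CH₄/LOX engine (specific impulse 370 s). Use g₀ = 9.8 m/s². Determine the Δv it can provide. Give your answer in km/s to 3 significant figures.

Δv ≈ 5.08 km/s

v_e = Isp · g₀ = 370 × 9.8 = 3626.0 m/s.
Δv = v_e · ln(4.064) = 3626.0 × 1.4022 ≈ 5084.3 m/s.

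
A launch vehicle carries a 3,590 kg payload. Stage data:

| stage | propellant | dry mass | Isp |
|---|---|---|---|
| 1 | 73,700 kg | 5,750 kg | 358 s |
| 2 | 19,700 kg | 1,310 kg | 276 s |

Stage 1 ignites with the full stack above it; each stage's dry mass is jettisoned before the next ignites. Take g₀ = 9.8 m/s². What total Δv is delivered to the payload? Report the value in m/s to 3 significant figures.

Δv ≈ 8690 m/s

Ignition mass of stage 1 = 73,700+5,750 + 19,700+1,310 + 3,590 = 104,050 kg.
Stage 1: m₀ = 104,050 kg, m_f = 104,050 − 73,700 = 30,350 kg; Δv = 358×9.8×ln(3.428) = 3508.4×1.2321 ≈ 4323 m/s.
Stage 2: m₀ = 24,600 kg, m_f = 24,600 − 19,700 = 4,900 kg; Δv = 276×9.8×ln(5.02) = 2704.8×1.6135 ≈ 4364 m/s.
Total Δv = 4323 + 4364 = 8687 m/s.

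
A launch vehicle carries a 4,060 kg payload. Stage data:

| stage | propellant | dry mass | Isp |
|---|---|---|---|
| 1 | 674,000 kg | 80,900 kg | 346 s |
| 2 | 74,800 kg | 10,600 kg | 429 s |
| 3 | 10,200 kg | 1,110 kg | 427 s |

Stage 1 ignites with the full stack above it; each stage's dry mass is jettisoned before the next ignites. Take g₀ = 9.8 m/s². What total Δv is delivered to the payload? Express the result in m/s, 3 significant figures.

Δv ≈ 15500 m/s

Ignition mass of stage 1 = 674,000+80,900 + 74,800+10,600 + 10,200+1,110 + 4,060 = 855,670 kg.
Stage 1: m₀ = 855,670 kg, m_f = 855,670 − 674,000 = 181,670 kg; Δv = 346×9.8×ln(4.71) = 3390.8×1.5497 ≈ 5255 m/s.
Stage 2: m₀ = 100,770 kg, m_f = 100,770 − 74,800 = 25,970 kg; Δv = 429×9.8×ln(3.88) = 4204.2×1.3559 ≈ 5700 m/s.
Stage 3: m₀ = 15,370 kg, m_f = 15,370 − 10,200 = 5,170 kg; Δv = 427×9.8×ln(2.973) = 4184.6×1.0895 ≈ 4559 m/s.
Total Δv = 5255 + 5700 + 4559 = 15514 m/s.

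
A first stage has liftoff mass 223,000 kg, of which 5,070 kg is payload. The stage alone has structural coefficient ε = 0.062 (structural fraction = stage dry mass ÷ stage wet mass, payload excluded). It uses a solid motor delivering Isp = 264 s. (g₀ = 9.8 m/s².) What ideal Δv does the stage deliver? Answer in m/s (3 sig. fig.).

Stage wet mass = m₀ − payload = 223,000 − 5,070 = 217,930 kg.
Stage dry mass = ε × stage wet mass = 0.062 × 217,930 = 13,511.7 kg.
Burnout mass m_f = stage dry + payload = 13,511.7 + 5,070 = 18,581.7 kg.
v_e = Isp · g₀ = 264 × 9.8 = 2587.2 m/s.
Using Δv = v_e ln(m₀/m_f): Δv = v_e · ln(223,000/18,581.7) = 2587.2 × ln(12) = 2587.2 × 2.4850 ≈ 6429 m/s.

Δv ≈ 6430 m/s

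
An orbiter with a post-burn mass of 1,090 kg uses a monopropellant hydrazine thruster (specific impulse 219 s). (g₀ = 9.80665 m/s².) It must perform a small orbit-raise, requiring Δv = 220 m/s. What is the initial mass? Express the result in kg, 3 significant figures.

initial mass ≈ 1210 kg

v_e = Isp · g₀ = 219 × 9.80665 = 2147.7 m/s.
m₀/m_f = exp(Δv / v_e) = exp(220 / 2147.7) = exp(0.1024) = 1.1079.
m₀ = m_f × 1.1079 = 1,090 × 1.1079 = 1,207.61 kg.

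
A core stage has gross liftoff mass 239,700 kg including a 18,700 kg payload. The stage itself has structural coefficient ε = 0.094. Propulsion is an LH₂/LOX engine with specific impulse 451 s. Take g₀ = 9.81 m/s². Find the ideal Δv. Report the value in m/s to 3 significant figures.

Δv ≈ 7980 m/s

Stage wet mass = m₀ − payload = 239,700 − 18,700 = 221,000 kg.
Stage dry mass = ε × stage wet mass = 0.094 × 221,000 = 20,774 kg.
Burnout mass m_f = stage dry + payload = 20,774 + 18,700 = 39,474 kg.
v_e = Isp · g₀ = 451 × 9.81 = 4424.3 m/s.
Δv = v_e · ln(239,700/39,474) = 4424.3 × ln(6.072) = 4424.3 × 1.8037 ≈ 7980 m/s.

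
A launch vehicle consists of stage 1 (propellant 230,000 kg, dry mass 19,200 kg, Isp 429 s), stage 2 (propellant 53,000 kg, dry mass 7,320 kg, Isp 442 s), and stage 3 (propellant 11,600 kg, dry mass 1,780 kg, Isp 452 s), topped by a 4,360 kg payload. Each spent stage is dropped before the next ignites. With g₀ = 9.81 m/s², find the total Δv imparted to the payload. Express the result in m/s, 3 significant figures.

Ignition mass of stage 1 = 230,000+19,200 + 53,000+7,320 + 11,600+1,780 + 4,360 = 327,260 kg.
Stage 1: m₀ = 327,260 kg, m_f = 327,260 − 230,000 = 97,260 kg; Δv = 429×9.81×ln(3.365) = 4208.5×1.2134 ≈ 5106 m/s.
Stage 2: m₀ = 78,060 kg, m_f = 78,060 − 53,000 = 25,060 kg; Δv = 442×9.81×ln(3.115) = 4336.0×1.1362 ≈ 4927 m/s.
Stage 3: m₀ = 17,740 kg, m_f = 17,740 − 11,600 = 6,140 kg; Δv = 452×9.81×ln(2.889) = 4434.1×1.0610 ≈ 4705 m/s.
Total Δv = 5106 + 4927 + 4705 = 14738 m/s.

Δv ≈ 14700 m/s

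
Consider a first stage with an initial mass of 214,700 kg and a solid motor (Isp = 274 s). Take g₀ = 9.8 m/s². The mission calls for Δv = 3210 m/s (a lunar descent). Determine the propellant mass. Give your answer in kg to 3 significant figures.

v_e = Isp · g₀ = 274 × 9.8 = 2685.2 m/s.
Using Δv = v_e ln(m₀/m_f): m₀/m_f = exp(Δv / v_e) = exp(3210 / 2685.2) = exp(1.1954) = 3.3050.
m_f = 214,700 / 3.3050 = 64,962.2 kg, so propellant = m₀ − m_f = 214,700 − 64,962.2 = 149,737.8 kg.

propellant mass ≈ 150000 kg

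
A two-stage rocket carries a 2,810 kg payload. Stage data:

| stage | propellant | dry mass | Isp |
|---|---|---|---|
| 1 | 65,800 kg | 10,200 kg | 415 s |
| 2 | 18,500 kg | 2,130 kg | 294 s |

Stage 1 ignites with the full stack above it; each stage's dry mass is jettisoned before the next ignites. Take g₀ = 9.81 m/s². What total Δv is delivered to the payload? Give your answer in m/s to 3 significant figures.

Ignition mass of stage 1 = 65,800+10,200 + 18,500+2,130 + 2,810 = 99,440 kg.
Stage 1: m₀ = 99,440 kg, m_f = 99,440 − 65,800 = 33,640 kg; Δv = 415×9.81×ln(2.956) = 4071.2×1.0838 ≈ 4412 m/s.
Stage 2: m₀ = 23,440 kg, m_f = 23,440 − 18,500 = 4,940 kg; Δv = 294×9.81×ln(4.745) = 2884.1×1.5571 ≈ 4491 m/s.
Total Δv = 4412 + 4491 = 8903 m/s.

Δv ≈ 8900 m/s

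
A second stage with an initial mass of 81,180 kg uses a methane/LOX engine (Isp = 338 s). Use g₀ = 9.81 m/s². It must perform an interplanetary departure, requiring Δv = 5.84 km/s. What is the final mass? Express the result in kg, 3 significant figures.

v_e = Isp · g₀ = 338 × 9.81 = 3315.8 m/s.
Using Δv = v_e ln(m₀/m_f): m₀/m_f = exp(Δv / v_e) = exp(5840 / 3315.8) = exp(1.7613) = 5.8199.
m_f = m₀ / 5.8199 = 81,180 / 5.8199 = 13,948.7 kg.

final mass ≈ 13900 kg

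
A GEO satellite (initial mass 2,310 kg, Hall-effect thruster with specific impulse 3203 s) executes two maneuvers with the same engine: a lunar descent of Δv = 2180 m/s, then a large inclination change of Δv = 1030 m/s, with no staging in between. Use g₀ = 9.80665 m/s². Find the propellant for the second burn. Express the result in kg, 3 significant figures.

propellant for the second burn ≈ 69.5 kg

v_e = Isp · g₀ = 3203 × 9.80665 = 31410.7 m/s.
After the first burn: m = 2310 × exp(−2180/31410.7) = 2310 × 0.93295 = 2,155.11 kg.
After the second burn: m = 2,155.11 × exp(−1030/31410.7) = 2,155.11 × 0.96774 = 2,085.59 kg.
Second-burn propellant = 2,155.11 − 2,085.59 = 69.52 kg.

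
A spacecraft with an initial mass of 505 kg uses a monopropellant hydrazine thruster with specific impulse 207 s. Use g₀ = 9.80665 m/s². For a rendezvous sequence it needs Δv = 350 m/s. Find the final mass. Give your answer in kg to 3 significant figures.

final mass ≈ 425 kg

v_e = Isp · g₀ = 207 × 9.80665 = 2030.0 m/s.
Rocket equation: m₀/m_f = exp(Δv / v_e) = exp(350 / 2030.0) = exp(0.1724) = 1.1882.
m_f = m₀ / 1.1882 = 505 / 1.1882 = 425.013 kg.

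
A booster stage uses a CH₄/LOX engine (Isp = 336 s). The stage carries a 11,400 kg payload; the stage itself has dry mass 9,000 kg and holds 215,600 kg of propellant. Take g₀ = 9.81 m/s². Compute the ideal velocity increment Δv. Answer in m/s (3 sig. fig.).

v_e = Isp · g₀ = 336 × 9.81 = 3296.2 m/s.
m₀ = payload + dry + propellant = 11,400 + 9,000 + 215,600 = 236,000 kg.
m_f = payload + dry = 11,400 + 9,000 = 20,400 kg.
Δv = v_e · ln(m₀/m_f) = 3296.2 × ln(11.57) = 3296.2 × 2.4483 ≈ 8070.0 m/s.

Δv ≈ 8070 m/s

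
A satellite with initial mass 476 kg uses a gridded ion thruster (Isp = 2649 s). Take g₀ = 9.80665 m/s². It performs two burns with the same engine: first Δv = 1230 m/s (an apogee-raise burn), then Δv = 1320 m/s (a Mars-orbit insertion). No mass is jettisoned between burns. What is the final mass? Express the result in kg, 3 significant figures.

v_e = Isp · g₀ = 2649 × 9.80665 = 25977.8 m/s.
After the first burn: m = 476 × exp(−1230/25977.8) = 476 × 0.95376 = 453.99 kg.
After the second burn: m = 453.99 × exp(−1320/25977.8) = 453.99 × 0.95046 = 431.499 kg.

final mass ≈ 431 kg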